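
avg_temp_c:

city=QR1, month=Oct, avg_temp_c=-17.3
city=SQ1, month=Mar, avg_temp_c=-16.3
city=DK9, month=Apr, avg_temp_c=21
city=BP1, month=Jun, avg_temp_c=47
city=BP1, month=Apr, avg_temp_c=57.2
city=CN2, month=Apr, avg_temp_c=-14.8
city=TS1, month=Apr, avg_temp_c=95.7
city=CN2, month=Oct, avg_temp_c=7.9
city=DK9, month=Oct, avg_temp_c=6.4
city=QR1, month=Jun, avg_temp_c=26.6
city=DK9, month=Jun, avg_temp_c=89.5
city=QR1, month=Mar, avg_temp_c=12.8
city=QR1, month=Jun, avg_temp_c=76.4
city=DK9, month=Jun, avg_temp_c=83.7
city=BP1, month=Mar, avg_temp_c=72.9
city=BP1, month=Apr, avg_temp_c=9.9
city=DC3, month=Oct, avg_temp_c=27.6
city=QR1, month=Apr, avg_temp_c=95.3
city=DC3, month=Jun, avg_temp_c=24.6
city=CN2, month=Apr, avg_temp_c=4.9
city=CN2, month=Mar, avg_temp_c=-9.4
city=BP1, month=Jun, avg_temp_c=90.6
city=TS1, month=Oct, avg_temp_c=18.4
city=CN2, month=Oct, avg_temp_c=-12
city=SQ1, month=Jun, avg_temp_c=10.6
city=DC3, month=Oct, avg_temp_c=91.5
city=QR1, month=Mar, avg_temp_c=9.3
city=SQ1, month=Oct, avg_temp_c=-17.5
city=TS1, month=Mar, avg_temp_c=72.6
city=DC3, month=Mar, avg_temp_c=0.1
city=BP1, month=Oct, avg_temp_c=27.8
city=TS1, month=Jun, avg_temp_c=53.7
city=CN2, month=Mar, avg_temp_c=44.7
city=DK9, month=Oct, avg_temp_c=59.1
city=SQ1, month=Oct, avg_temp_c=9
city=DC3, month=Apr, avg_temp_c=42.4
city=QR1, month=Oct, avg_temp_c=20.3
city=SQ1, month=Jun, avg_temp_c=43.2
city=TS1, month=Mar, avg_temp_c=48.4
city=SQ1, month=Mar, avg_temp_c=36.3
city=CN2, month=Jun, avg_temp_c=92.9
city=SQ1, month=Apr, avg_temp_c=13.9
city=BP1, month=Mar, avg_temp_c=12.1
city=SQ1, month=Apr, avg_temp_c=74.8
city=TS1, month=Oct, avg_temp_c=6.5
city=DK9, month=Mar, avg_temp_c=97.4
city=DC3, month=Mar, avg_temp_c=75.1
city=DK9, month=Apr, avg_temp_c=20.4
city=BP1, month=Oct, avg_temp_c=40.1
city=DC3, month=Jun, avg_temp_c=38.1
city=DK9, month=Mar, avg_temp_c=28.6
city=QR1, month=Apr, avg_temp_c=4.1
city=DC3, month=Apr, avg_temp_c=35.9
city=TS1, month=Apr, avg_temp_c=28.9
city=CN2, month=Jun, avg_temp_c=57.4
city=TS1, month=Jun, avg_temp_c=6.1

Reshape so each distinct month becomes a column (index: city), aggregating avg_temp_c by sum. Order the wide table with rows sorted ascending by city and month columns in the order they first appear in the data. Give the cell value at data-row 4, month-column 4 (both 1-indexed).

With rows sorted ascending by city, row 4 is city=DK9. month columns in first-appearance order: Oct, Mar, Apr, Jun; column 4 is Jun.
Long rows with city=DK9, month=Jun: 89.5 + 83.7 = 173.2.

173.2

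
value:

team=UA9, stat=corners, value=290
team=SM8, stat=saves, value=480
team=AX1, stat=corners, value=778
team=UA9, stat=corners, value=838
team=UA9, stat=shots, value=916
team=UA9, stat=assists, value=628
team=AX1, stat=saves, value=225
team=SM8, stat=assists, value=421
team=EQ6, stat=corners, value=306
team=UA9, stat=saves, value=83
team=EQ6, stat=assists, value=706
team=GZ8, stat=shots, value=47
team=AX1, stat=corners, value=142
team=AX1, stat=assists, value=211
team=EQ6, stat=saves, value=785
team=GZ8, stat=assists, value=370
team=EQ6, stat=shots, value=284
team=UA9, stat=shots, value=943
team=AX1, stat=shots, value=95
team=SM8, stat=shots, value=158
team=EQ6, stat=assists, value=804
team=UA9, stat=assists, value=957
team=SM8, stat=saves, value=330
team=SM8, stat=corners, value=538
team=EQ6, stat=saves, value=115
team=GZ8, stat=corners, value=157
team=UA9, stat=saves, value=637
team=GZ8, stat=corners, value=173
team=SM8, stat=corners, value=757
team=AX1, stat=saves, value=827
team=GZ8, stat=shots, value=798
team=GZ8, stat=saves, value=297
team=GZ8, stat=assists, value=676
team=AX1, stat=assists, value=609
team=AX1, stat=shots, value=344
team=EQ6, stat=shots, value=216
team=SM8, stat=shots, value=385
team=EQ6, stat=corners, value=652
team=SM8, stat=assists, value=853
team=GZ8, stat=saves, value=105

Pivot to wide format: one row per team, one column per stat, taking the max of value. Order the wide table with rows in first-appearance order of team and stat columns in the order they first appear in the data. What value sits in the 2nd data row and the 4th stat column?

With rows in first-appearance order of team, row 2 is team=SM8. stat columns in first-appearance order: corners, saves, shots, assists; column 4 is assists.
Long rows with team=SM8, stat=assists: max(421, 853) = 853.

853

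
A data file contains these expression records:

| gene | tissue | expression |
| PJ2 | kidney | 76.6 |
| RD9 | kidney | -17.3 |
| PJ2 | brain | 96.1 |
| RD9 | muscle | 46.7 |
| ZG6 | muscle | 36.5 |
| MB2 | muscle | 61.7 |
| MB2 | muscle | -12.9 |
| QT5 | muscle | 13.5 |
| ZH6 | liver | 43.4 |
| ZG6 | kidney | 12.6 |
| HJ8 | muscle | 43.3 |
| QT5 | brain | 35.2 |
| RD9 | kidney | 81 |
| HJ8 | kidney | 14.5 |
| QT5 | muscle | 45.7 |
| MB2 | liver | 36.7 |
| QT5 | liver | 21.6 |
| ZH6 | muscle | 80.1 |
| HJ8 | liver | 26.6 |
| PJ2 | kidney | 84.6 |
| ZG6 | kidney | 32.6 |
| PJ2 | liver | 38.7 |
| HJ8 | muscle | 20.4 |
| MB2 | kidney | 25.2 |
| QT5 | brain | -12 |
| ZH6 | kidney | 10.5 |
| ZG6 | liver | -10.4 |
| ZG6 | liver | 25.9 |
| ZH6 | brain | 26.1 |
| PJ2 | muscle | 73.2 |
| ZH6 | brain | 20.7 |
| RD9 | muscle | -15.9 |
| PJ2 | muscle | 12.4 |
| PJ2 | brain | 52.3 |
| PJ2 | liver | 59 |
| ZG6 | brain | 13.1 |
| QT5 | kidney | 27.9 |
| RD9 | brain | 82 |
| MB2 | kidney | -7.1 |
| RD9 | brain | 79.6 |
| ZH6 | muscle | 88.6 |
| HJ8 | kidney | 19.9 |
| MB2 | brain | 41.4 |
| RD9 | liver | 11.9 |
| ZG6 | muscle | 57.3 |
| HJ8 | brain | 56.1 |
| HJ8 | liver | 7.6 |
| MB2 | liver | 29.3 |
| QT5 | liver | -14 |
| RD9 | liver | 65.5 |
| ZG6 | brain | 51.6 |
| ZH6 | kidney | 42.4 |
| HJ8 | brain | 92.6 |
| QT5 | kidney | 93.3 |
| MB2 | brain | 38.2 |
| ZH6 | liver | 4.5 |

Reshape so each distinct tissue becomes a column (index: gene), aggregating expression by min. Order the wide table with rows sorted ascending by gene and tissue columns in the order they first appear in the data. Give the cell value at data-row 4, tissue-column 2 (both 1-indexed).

-12

With rows sorted ascending by gene, row 4 is gene=QT5. tissue columns in first-appearance order: kidney, brain, muscle, liver; column 2 is brain.
Long rows with gene=QT5, tissue=brain: min(35.2, -12) = -12.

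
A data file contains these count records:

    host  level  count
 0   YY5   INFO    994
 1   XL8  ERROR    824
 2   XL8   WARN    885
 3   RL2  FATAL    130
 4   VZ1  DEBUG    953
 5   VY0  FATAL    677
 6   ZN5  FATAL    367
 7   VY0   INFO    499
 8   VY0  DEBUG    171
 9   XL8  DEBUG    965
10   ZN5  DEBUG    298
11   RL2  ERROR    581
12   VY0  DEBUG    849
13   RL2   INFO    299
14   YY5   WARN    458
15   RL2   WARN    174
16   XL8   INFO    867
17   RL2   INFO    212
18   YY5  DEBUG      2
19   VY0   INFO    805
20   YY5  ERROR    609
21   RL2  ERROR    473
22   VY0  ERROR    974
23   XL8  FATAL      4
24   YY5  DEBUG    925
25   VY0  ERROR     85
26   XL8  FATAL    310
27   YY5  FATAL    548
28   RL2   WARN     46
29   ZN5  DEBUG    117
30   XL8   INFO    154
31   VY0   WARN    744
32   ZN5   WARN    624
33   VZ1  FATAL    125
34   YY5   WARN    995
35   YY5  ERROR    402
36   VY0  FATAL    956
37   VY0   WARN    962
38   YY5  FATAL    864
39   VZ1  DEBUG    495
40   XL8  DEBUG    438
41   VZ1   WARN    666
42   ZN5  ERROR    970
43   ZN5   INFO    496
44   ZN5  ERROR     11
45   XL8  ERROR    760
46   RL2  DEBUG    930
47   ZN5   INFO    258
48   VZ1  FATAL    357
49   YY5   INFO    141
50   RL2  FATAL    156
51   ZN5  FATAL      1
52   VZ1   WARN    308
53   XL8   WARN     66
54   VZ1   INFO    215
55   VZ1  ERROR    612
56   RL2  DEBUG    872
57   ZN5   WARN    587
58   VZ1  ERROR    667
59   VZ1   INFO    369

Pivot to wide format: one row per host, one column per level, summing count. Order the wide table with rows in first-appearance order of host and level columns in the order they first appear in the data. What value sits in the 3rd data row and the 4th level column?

286

With rows in first-appearance order of host, row 3 is host=RL2. level columns in first-appearance order: INFO, ERROR, WARN, FATAL, DEBUG; column 4 is FATAL.
Long rows with host=RL2, level=FATAL: 130 + 156 = 286.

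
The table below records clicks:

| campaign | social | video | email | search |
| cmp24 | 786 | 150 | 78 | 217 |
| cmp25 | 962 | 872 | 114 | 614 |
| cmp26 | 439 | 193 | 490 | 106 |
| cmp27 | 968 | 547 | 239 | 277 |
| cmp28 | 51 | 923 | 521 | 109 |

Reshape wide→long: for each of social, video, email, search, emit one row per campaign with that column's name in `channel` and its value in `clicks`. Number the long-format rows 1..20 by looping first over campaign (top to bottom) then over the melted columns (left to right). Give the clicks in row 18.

923

20 rows total (5 × 4). Row 18: index ⌊(18-1)/4⌋ = 4 into campaign → cmp28; (18-1) mod 4 = 1 into the melted columns → video.
So row 18 is (cmp28, video, 923); clicks = 923.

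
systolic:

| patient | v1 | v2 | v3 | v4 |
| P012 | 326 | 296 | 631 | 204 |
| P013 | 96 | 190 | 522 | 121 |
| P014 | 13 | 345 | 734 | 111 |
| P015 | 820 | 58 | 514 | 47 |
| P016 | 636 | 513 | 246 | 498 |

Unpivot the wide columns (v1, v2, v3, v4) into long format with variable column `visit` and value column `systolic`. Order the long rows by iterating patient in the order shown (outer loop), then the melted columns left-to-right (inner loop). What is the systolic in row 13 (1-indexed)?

20 rows total (5 × 4). Row 13: index ⌊(13-1)/4⌋ = 3 into patient → P015; (13-1) mod 4 = 0 into the melted columns → v1.
So row 13 is (P015, v1, 820); systolic = 820.

820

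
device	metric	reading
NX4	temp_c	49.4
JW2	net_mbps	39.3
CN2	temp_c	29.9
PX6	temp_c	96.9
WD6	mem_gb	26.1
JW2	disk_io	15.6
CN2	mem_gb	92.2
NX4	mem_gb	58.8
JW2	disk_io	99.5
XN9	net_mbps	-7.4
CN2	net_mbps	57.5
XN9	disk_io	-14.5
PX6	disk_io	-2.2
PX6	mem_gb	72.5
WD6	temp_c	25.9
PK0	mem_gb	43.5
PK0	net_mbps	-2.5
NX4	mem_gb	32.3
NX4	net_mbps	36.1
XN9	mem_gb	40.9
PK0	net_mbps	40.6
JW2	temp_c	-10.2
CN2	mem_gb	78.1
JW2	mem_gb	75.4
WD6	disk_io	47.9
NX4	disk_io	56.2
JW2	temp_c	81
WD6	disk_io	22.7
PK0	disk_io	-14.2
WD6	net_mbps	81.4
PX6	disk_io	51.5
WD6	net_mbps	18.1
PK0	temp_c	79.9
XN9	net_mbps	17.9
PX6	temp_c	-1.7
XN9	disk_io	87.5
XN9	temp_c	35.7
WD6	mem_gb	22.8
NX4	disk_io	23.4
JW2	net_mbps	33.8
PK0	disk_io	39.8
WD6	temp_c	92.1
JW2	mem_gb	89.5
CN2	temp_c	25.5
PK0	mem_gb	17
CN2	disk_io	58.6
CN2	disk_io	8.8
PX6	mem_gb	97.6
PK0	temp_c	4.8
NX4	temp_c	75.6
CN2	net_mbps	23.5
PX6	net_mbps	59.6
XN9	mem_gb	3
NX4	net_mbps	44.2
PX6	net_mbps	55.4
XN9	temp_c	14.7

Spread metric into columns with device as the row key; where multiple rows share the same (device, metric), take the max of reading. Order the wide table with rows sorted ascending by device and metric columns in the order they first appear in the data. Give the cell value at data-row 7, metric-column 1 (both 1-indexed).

35.7

With rows sorted ascending by device, row 7 is device=XN9. metric columns in first-appearance order: temp_c, net_mbps, mem_gb, disk_io; column 1 is temp_c.
Long rows with device=XN9, metric=temp_c: max(35.7, 14.7) = 35.7.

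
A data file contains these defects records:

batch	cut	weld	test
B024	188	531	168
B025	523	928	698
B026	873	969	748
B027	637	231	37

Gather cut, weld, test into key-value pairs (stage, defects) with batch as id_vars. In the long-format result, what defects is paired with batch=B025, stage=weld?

928

Unpivoting turns each (batch, wide-column) pair into one long row.
The wide cell at row B025, column weld holds 928, so the long row (B025, weld) has defects=928.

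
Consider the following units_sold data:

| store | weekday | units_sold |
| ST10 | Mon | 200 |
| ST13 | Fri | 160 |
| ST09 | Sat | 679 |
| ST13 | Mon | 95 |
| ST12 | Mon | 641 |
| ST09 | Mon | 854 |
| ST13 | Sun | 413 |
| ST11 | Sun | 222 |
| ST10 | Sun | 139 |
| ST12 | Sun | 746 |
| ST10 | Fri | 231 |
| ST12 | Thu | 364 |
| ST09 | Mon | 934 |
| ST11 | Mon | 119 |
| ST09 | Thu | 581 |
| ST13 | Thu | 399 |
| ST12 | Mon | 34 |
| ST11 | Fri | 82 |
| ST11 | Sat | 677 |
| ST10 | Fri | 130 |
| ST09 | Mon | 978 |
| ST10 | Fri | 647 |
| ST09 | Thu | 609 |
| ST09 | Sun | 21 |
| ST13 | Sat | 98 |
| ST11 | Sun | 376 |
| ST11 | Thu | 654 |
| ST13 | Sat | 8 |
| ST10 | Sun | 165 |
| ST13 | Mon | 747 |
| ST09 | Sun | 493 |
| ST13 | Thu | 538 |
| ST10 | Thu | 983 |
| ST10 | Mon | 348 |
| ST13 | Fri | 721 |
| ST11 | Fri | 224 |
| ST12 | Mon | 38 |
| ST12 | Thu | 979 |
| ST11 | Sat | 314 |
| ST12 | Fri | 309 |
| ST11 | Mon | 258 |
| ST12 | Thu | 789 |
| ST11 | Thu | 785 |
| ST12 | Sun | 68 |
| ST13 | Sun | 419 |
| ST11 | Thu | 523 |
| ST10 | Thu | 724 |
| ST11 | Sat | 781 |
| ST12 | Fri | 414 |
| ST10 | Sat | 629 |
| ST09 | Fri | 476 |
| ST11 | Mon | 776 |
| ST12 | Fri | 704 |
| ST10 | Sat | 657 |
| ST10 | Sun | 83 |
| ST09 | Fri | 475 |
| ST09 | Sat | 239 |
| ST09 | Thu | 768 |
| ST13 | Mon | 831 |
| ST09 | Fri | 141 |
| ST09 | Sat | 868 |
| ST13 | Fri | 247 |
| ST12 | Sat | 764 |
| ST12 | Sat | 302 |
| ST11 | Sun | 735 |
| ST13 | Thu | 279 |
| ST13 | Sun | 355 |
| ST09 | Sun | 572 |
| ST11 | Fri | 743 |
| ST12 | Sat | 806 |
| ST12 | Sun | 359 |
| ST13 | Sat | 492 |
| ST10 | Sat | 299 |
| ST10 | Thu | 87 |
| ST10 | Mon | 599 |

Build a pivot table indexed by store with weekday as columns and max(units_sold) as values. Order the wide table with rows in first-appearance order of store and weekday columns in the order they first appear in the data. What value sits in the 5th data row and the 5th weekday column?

With rows in first-appearance order of store, row 5 is store=ST11. weekday columns in first-appearance order: Mon, Fri, Sat, Sun, Thu; column 5 is Thu.
Long rows with store=ST11, weekday=Thu: max(654, 785, 523) = 785.

785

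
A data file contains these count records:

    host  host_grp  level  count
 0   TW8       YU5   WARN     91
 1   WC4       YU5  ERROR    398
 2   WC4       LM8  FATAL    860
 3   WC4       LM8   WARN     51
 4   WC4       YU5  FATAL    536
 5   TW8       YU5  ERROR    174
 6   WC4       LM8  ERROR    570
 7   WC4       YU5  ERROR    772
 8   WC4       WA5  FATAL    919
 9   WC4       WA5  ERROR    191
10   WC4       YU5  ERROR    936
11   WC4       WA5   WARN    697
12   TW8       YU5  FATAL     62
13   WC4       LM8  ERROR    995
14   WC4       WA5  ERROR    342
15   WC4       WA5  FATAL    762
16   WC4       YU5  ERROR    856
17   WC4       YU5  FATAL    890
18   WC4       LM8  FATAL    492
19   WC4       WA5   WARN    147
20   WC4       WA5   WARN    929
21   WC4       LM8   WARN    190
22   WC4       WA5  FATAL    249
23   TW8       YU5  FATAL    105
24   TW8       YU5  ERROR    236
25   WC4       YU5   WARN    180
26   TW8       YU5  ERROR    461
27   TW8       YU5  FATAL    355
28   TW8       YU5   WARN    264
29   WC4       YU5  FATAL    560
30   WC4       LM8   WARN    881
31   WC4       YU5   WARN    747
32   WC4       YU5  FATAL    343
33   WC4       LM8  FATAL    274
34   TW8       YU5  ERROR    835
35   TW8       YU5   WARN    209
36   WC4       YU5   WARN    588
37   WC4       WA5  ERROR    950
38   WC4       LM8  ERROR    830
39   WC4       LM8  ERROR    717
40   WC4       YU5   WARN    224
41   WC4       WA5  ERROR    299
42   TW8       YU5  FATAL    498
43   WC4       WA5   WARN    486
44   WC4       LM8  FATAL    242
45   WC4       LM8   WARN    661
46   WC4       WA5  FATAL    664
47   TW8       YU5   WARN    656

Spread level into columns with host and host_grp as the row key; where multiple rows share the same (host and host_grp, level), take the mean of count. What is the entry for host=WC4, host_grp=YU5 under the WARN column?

434.75

Rows with host=WC4, host_grp=YU5 and level=WARN: count values are 180, 747, 588, 224.
(180 + 747 + 588 + 224) / 4 = 434.75.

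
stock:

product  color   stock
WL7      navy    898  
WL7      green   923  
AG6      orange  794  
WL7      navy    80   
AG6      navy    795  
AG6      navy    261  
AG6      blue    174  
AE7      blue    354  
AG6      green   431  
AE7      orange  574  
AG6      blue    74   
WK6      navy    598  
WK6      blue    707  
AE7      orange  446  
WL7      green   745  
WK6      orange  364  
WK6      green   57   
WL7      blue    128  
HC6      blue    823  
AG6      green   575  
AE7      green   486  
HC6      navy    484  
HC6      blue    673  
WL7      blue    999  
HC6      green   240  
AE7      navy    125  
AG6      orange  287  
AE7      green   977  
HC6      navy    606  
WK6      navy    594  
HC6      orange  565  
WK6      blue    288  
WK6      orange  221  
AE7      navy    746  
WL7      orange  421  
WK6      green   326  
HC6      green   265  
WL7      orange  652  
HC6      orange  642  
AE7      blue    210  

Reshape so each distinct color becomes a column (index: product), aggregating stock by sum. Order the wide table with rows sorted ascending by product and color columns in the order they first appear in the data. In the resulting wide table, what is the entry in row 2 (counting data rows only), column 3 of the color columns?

1081

With rows sorted ascending by product, row 2 is product=AG6. color columns in first-appearance order: navy, green, orange, blue; column 3 is orange.
Long rows with product=AG6, color=orange: 794 + 287 = 1081.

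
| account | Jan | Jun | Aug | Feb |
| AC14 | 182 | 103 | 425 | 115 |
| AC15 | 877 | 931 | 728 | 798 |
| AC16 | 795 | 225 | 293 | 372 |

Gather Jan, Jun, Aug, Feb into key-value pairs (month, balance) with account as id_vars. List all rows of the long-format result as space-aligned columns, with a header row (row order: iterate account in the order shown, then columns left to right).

Each (account, column) pair becomes one row: 3 × 4 = 12 rows.
For example, (AC14, Jan) → balance=182.

account  month  balance
AC14     Jan    182    
AC14     Jun    103    
AC14     Aug    425    
AC14     Feb    115    
AC15     Jan    877    
AC15     Jun    931    
AC15     Aug    728    
AC15     Feb    798    
AC16     Jan    795    
AC16     Jun    225    
AC16     Aug    293    
AC16     Feb    372    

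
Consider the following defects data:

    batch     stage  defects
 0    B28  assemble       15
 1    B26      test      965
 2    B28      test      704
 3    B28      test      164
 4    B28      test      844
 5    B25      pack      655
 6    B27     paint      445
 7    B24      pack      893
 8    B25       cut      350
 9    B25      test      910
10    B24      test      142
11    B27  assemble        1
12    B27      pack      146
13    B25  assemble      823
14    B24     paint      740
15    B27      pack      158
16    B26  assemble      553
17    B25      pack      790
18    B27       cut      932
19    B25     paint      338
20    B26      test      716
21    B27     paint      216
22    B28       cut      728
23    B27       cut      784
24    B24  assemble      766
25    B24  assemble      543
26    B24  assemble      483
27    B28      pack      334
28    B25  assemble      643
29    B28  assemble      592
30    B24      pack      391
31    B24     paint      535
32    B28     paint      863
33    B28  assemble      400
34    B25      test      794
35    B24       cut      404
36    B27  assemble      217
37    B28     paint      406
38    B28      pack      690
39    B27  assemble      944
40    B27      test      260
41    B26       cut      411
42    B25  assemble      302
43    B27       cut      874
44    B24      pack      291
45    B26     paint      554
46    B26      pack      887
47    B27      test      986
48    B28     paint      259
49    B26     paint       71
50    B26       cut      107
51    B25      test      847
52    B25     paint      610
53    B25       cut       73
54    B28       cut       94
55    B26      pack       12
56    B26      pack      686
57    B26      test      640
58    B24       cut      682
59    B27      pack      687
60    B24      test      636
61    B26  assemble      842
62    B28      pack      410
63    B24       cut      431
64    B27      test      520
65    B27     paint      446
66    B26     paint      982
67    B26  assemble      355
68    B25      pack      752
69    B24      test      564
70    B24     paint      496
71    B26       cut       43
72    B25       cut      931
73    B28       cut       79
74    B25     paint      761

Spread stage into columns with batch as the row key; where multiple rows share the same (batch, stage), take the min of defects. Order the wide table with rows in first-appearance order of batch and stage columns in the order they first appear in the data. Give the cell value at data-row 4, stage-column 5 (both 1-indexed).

784

With rows in first-appearance order of batch, row 4 is batch=B27. stage columns in first-appearance order: assemble, test, pack, paint, cut; column 5 is cut.
Long rows with batch=B27, stage=cut: min(932, 784, 874) = 784.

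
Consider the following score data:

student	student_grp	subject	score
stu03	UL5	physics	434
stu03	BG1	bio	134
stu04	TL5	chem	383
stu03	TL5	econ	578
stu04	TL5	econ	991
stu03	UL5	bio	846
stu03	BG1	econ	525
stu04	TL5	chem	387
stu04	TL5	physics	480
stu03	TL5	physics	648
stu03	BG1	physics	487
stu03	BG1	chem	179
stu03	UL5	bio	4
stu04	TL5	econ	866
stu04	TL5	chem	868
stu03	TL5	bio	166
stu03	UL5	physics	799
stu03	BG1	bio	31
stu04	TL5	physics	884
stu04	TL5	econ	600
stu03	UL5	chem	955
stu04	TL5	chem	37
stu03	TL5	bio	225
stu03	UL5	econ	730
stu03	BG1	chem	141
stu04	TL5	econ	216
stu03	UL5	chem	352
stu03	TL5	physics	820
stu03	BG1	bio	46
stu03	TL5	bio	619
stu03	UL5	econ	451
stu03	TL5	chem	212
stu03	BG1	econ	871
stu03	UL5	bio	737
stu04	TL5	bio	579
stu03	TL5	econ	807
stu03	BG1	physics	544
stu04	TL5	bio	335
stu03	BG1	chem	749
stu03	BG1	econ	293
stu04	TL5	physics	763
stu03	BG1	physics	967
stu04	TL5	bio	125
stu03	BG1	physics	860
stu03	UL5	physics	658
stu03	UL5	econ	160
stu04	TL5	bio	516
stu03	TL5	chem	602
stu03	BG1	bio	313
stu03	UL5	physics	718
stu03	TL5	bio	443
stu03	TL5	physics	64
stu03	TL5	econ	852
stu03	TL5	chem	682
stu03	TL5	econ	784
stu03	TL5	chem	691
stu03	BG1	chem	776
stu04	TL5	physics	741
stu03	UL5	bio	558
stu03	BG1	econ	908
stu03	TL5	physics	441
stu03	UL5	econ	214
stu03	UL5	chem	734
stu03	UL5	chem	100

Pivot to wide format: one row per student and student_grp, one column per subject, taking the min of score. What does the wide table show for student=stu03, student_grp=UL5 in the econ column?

160

Rows with student=stu03, student_grp=UL5 and subject=econ: score values are 730, 451, 160, 214.
min(730, 451, 160, 214) = 160.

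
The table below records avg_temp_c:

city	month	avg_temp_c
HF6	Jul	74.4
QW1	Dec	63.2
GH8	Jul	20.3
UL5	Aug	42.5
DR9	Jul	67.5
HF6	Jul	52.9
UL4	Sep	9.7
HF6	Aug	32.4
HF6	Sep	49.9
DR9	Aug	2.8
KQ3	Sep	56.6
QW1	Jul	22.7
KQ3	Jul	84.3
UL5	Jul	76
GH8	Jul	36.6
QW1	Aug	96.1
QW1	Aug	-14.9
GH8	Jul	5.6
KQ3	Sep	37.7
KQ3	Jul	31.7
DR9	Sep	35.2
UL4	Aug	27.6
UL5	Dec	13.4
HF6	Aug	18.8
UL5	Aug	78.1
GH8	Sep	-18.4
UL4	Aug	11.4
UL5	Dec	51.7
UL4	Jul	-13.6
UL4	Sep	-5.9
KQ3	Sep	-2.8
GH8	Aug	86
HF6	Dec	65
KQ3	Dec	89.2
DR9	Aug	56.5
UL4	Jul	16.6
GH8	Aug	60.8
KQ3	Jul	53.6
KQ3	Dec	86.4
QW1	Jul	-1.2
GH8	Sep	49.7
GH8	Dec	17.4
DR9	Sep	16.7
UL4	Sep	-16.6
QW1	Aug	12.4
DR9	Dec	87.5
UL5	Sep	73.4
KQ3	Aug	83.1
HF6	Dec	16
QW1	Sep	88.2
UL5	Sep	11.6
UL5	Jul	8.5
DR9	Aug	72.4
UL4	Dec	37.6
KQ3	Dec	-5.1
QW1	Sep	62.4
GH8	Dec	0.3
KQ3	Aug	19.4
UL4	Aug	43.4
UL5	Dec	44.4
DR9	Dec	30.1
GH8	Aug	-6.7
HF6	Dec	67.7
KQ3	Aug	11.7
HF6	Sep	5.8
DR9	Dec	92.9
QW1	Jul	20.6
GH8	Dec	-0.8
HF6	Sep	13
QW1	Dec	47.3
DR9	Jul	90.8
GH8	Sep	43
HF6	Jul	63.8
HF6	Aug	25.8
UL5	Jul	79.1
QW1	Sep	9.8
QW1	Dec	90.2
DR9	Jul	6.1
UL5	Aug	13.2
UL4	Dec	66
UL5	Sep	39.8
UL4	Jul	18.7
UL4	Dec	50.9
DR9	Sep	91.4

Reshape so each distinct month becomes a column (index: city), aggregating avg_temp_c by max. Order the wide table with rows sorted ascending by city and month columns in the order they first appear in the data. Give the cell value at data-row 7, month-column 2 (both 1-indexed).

With rows sorted ascending by city, row 7 is city=UL5. month columns in first-appearance order: Jul, Dec, Aug, Sep; column 2 is Dec.
Long rows with city=UL5, month=Dec: max(13.4, 51.7, 44.4) = 51.7.

51.7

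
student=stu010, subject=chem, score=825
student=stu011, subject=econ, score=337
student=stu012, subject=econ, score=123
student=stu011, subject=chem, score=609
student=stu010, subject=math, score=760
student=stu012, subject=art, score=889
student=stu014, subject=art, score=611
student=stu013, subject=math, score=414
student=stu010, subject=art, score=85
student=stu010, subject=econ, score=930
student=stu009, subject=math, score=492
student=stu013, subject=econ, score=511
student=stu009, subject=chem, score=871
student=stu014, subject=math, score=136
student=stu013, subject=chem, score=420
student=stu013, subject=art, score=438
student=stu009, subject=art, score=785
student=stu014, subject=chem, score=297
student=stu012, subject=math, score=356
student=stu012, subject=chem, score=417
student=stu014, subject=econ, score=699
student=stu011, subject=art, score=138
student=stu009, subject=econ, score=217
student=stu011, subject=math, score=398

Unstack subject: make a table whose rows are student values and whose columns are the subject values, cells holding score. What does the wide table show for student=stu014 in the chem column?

Wide layout: rows indexed by student, columns are the 4 distinct subject values (chem, econ, math, art).
Cell (student=stu014, subject=chem) draws from the long row where student=stu014 and subject=chem, which has score=297.

297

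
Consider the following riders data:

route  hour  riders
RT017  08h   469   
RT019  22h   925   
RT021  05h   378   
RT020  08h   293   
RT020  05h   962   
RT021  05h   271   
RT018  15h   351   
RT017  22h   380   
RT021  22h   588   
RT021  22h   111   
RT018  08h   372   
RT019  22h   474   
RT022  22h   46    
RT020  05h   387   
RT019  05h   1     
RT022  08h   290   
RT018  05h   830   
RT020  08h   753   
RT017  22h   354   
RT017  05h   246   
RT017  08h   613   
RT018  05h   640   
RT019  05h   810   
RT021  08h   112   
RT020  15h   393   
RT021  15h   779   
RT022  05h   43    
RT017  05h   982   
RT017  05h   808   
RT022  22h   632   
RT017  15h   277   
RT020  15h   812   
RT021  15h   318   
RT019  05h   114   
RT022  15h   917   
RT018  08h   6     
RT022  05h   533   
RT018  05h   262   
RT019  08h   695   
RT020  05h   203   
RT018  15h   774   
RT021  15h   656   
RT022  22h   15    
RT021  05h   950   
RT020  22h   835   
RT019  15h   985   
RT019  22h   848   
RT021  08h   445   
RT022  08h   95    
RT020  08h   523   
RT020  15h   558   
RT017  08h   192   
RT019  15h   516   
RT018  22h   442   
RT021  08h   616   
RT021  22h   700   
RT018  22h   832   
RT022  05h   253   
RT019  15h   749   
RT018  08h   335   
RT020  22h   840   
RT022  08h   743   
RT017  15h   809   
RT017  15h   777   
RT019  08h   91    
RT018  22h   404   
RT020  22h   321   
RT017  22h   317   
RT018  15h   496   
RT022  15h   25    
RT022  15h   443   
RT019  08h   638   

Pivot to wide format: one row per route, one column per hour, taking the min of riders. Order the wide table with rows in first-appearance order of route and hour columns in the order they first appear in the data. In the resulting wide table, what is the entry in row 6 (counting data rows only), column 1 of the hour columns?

95

With rows in first-appearance order of route, row 6 is route=RT022. hour columns in first-appearance order: 08h, 22h, 05h, 15h; column 1 is 08h.
Long rows with route=RT022, hour=08h: min(290, 95, 743) = 95.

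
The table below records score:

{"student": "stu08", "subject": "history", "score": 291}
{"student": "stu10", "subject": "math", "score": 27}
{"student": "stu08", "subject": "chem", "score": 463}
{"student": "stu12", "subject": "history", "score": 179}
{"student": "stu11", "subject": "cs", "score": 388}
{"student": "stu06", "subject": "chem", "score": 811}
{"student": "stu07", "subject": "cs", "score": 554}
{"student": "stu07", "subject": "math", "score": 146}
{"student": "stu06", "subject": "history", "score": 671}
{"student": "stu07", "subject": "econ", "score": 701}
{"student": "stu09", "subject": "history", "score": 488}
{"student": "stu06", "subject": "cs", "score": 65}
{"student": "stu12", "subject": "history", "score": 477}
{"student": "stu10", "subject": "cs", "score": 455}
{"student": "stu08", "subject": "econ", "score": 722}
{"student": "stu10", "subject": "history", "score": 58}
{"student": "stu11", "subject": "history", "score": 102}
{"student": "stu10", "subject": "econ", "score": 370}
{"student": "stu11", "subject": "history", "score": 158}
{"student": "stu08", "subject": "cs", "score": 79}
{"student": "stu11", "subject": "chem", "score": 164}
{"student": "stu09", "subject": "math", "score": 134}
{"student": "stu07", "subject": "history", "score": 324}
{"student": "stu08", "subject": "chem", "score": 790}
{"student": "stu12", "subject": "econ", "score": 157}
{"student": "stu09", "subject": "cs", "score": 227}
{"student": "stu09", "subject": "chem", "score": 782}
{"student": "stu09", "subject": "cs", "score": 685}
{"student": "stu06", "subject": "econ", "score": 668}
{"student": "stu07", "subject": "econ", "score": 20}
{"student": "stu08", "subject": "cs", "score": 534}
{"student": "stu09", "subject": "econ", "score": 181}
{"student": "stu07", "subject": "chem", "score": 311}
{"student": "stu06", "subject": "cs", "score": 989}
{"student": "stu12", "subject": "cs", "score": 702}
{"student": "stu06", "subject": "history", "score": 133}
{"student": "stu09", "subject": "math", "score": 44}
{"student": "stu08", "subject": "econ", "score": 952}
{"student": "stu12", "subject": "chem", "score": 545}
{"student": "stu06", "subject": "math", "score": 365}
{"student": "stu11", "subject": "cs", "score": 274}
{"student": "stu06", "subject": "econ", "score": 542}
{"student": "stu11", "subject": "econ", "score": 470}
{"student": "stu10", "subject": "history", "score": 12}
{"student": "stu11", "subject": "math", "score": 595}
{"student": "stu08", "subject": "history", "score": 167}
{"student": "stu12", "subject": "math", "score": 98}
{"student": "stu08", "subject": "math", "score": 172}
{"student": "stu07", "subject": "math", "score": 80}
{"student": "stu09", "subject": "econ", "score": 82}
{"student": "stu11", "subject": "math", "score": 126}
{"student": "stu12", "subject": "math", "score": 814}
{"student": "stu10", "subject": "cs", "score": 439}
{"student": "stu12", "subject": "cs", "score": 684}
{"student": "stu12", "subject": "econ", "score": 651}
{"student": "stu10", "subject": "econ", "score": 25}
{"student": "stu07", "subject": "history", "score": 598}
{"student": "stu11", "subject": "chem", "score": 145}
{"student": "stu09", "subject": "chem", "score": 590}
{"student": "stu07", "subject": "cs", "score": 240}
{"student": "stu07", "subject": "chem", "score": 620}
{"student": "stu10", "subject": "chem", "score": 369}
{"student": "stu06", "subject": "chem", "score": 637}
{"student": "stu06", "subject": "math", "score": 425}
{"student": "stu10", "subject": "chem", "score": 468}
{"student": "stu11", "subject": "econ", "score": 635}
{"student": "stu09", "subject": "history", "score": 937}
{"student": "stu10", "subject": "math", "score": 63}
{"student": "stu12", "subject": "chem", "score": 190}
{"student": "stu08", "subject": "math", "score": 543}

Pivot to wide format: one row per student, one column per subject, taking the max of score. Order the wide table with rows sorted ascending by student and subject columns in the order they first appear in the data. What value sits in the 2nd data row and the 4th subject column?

554

With rows sorted ascending by student, row 2 is student=stu07. subject columns in first-appearance order: history, math, chem, cs, econ; column 4 is cs.
Long rows with student=stu07, subject=cs: max(554, 240) = 554.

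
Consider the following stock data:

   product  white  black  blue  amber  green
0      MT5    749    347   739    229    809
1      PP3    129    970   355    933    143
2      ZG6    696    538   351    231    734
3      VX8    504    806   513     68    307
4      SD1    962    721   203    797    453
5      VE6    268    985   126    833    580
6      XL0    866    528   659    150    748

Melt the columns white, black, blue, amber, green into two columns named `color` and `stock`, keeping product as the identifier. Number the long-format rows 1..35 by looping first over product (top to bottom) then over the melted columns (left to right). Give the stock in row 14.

231

35 rows total (7 × 5). Row 14: index ⌊(14-1)/5⌋ = 2 into product → ZG6; (14-1) mod 5 = 3 into the melted columns → amber.
So row 14 is (ZG6, amber, 231); stock = 231.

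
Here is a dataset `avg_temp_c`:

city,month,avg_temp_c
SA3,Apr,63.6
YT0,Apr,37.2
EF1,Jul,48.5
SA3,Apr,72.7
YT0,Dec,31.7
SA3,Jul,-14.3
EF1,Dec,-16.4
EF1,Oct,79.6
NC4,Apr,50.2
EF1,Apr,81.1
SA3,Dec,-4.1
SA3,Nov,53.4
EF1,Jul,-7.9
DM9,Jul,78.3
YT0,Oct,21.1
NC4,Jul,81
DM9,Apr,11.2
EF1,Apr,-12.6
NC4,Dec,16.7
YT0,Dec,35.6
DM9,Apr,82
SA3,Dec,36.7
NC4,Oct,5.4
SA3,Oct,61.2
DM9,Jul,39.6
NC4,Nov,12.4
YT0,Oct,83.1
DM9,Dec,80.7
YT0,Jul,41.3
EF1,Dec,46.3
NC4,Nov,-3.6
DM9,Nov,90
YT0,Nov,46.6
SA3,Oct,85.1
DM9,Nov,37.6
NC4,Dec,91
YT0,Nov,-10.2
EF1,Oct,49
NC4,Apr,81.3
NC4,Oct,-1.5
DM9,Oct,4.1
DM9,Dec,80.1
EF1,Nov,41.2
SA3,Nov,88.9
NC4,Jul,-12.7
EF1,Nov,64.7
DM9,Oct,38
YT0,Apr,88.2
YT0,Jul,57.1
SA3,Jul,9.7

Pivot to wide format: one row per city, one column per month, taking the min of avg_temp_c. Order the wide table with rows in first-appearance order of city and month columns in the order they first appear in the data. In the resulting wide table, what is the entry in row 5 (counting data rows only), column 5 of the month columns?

37.6

With rows in first-appearance order of city, row 5 is city=DM9. month columns in first-appearance order: Apr, Jul, Dec, Oct, Nov; column 5 is Nov.
Long rows with city=DM9, month=Nov: min(90, 37.6) = 37.6.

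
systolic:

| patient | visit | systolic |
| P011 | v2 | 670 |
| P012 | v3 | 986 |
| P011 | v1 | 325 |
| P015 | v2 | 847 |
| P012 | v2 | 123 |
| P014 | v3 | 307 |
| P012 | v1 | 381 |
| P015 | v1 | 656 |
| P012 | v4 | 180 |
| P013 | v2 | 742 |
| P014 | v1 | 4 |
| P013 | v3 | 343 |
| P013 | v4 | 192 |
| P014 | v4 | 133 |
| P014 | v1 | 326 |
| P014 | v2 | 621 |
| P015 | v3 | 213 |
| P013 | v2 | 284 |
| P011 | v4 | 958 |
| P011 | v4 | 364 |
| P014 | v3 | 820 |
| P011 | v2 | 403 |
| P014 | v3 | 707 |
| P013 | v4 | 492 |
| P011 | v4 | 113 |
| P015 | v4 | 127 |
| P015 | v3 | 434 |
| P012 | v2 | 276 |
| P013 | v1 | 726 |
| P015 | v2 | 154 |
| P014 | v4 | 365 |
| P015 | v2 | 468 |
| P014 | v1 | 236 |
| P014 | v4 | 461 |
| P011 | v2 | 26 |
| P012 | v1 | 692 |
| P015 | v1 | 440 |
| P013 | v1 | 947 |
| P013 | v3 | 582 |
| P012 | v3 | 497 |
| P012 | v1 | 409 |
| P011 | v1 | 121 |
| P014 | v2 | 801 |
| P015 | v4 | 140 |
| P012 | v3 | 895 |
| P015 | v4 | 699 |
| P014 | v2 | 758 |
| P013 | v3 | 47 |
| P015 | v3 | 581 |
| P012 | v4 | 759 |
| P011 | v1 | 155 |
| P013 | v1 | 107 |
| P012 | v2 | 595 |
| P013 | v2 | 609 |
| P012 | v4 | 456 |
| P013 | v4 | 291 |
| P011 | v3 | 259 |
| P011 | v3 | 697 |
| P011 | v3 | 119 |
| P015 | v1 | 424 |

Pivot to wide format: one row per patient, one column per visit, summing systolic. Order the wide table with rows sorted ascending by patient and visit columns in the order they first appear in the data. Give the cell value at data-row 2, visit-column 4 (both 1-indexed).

With rows sorted ascending by patient, row 2 is patient=P012. visit columns in first-appearance order: v2, v3, v1, v4; column 4 is v4.
Long rows with patient=P012, visit=v4: 180 + 759 + 456 = 1395.

1395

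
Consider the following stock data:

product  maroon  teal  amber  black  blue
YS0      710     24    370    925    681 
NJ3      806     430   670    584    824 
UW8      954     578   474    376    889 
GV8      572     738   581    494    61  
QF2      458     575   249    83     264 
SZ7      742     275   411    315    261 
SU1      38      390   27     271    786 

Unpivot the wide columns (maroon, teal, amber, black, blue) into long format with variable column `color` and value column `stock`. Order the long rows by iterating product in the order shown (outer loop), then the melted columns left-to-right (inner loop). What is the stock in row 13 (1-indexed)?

35 rows total (7 × 5). Row 13: index ⌊(13-1)/5⌋ = 2 into product → UW8; (13-1) mod 5 = 2 into the melted columns → amber.
So row 13 is (UW8, amber, 474); stock = 474.

474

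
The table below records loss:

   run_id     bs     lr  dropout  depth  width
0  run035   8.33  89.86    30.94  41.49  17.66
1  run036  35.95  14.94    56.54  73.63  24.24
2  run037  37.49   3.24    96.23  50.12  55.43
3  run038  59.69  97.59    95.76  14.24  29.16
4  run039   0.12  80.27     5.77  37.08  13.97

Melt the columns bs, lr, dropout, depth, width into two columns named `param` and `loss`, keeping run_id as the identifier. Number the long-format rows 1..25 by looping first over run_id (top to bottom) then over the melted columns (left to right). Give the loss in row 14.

50.12

25 rows total (5 × 5). Row 14: index ⌊(14-1)/5⌋ = 2 into run_id → run037; (14-1) mod 5 = 3 into the melted columns → depth.
So row 14 is (run037, depth, 50.12); loss = 50.12.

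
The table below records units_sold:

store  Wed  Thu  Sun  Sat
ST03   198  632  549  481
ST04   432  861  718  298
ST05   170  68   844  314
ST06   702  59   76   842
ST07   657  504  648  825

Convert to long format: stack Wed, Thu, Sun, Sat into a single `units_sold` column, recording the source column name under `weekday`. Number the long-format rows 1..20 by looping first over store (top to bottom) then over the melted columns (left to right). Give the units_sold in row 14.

59

20 rows total (5 × 4). Row 14: index ⌊(14-1)/4⌋ = 3 into store → ST06; (14-1) mod 4 = 1 into the melted columns → Thu.
So row 14 is (ST06, Thu, 59); units_sold = 59.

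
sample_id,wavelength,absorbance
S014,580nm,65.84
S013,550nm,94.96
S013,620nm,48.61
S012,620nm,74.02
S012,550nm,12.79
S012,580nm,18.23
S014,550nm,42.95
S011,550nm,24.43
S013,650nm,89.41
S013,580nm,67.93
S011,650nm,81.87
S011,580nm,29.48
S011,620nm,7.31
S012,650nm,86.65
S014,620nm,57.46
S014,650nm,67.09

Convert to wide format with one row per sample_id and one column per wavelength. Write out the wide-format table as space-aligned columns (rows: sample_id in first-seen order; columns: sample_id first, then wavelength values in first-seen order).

Columns: sample_id plus the 4 distinct wavelength values (580nm, 550nm, 620nm, 650nm).
For example, row S014 column 580nm takes absorbance=65.84 from the long row (S014, 580nm).

sample_id  580nm  550nm  620nm  650nm
S014       65.84  42.95  57.46  67.09
S013       67.93  94.96  48.61  89.41
S012       18.23  12.79  74.02  86.65
S011       29.48  24.43  7.31   81.87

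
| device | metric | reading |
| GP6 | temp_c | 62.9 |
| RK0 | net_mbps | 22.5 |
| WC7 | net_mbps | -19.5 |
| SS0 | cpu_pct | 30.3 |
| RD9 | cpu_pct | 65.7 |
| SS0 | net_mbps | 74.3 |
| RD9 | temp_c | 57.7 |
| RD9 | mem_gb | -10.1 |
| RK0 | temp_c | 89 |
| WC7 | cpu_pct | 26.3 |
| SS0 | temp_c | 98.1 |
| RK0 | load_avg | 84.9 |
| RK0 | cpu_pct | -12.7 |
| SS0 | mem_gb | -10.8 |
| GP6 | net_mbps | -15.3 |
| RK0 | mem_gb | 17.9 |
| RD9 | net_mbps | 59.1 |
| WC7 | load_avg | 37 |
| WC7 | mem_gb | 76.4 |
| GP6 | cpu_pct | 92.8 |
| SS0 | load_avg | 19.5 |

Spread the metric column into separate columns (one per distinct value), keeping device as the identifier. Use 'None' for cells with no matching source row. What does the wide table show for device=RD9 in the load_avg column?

None

No long-format row has device=RD9 and metric=load_avg, so the cell is None.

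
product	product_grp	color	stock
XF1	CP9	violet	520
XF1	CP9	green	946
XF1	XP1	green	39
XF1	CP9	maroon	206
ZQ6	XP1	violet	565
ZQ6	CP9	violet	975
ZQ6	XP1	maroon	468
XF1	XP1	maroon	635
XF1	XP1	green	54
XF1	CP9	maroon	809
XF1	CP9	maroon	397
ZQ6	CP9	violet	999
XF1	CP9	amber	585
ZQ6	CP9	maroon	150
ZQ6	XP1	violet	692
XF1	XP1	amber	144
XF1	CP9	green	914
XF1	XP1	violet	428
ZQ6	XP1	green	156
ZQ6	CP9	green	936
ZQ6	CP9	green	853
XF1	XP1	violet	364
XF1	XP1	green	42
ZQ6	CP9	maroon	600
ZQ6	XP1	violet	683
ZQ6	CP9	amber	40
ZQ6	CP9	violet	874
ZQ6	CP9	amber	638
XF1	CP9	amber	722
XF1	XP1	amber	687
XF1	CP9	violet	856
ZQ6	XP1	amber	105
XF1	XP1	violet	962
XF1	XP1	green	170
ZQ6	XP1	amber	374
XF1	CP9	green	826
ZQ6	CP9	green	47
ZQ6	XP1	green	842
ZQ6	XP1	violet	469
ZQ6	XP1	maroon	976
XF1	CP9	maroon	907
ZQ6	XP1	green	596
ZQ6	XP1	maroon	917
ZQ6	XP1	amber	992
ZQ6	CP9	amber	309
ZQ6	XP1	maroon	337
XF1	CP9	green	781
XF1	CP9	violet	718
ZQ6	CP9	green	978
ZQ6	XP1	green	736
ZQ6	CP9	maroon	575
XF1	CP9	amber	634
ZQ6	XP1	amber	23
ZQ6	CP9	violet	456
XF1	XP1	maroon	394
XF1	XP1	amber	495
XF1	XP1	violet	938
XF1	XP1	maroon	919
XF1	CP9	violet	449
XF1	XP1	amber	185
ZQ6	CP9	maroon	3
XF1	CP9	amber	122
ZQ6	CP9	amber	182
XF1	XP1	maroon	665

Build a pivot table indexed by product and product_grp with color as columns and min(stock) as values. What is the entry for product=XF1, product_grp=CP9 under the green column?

781

Rows with product=XF1, product_grp=CP9 and color=green: stock values are 946, 914, 826, 781.
min(946, 914, 826, 781) = 781.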